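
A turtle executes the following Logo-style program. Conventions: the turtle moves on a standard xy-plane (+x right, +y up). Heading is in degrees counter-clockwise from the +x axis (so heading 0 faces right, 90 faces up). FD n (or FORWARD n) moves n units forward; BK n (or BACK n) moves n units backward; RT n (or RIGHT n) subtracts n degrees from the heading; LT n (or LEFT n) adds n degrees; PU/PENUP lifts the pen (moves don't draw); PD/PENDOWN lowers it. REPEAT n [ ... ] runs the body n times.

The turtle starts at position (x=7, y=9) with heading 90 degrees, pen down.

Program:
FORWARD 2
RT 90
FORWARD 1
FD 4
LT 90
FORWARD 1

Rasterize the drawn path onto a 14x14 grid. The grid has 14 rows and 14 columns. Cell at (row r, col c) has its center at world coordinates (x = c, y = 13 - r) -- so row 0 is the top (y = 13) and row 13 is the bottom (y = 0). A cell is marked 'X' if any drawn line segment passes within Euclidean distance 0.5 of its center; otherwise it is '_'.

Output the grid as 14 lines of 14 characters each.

Answer: ______________
____________X_
_______XXXXXX_
_______X______
_______X______
______________
______________
______________
______________
______________
______________
______________
______________
______________

Derivation:
Segment 0: (7,9) -> (7,11)
Segment 1: (7,11) -> (8,11)
Segment 2: (8,11) -> (12,11)
Segment 3: (12,11) -> (12,12)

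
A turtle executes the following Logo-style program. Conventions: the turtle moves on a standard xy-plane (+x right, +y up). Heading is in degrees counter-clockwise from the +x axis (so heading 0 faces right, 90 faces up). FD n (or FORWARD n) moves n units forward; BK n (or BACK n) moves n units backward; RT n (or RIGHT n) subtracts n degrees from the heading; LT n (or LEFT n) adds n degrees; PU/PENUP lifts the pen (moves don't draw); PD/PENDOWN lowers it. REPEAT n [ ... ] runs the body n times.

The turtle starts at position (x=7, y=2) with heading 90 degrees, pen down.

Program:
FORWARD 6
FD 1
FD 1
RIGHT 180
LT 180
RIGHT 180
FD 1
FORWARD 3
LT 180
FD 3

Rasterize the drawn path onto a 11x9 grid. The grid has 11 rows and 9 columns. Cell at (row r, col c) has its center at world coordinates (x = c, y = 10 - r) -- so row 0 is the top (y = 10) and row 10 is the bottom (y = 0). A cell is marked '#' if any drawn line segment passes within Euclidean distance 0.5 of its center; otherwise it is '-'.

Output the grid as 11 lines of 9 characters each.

Answer: -------#-
-------#-
-------#-
-------#-
-------#-
-------#-
-------#-
-------#-
-------#-
---------
---------

Derivation:
Segment 0: (7,2) -> (7,8)
Segment 1: (7,8) -> (7,9)
Segment 2: (7,9) -> (7,10)
Segment 3: (7,10) -> (7,9)
Segment 4: (7,9) -> (7,6)
Segment 5: (7,6) -> (7,9)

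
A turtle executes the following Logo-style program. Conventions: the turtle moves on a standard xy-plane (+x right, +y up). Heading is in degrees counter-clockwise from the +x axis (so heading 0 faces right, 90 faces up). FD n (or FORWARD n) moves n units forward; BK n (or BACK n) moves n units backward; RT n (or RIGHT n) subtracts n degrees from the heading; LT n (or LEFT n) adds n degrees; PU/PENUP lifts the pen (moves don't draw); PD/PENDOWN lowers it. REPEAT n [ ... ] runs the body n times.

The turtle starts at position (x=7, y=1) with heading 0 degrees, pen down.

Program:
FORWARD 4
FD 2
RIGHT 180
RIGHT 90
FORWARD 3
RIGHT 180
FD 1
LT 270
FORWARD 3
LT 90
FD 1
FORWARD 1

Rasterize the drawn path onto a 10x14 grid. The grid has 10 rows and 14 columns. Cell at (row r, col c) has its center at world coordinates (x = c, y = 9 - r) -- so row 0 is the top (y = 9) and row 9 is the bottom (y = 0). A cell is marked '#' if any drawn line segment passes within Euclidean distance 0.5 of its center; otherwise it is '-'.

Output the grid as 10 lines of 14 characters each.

Segment 0: (7,1) -> (11,1)
Segment 1: (11,1) -> (13,1)
Segment 2: (13,1) -> (13,4)
Segment 3: (13,4) -> (13,3)
Segment 4: (13,3) -> (10,3)
Segment 5: (10,3) -> (10,2)
Segment 6: (10,2) -> (10,1)

Answer: --------------
--------------
--------------
--------------
--------------
-------------#
----------####
----------#--#
-------#######
--------------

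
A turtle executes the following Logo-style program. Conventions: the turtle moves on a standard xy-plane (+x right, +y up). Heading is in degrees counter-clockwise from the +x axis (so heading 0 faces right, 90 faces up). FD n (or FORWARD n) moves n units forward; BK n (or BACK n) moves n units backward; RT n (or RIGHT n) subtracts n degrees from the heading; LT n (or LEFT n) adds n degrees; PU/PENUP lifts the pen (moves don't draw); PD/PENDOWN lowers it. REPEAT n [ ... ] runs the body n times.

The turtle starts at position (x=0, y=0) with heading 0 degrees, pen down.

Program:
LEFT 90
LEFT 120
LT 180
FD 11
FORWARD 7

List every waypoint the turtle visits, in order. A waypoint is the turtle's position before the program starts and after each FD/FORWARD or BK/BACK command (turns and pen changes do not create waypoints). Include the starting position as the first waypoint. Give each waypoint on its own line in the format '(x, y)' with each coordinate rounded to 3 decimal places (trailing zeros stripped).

Answer: (0, 0)
(9.526, 5.5)
(15.588, 9)

Derivation:
Executing turtle program step by step:
Start: pos=(0,0), heading=0, pen down
LT 90: heading 0 -> 90
LT 120: heading 90 -> 210
LT 180: heading 210 -> 30
FD 11: (0,0) -> (9.526,5.5) [heading=30, draw]
FD 7: (9.526,5.5) -> (15.588,9) [heading=30, draw]
Final: pos=(15.588,9), heading=30, 2 segment(s) drawn
Waypoints (3 total):
(0, 0)
(9.526, 5.5)
(15.588, 9)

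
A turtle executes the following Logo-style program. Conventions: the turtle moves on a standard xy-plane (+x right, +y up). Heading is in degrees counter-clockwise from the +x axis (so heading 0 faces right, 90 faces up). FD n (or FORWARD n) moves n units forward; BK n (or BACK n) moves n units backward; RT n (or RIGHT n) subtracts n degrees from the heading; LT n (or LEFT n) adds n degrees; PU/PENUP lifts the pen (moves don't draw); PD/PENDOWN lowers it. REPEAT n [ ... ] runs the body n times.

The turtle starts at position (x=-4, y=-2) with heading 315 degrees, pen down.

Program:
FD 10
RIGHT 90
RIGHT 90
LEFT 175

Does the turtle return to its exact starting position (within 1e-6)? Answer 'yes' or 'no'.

Answer: no

Derivation:
Executing turtle program step by step:
Start: pos=(-4,-2), heading=315, pen down
FD 10: (-4,-2) -> (3.071,-9.071) [heading=315, draw]
RT 90: heading 315 -> 225
RT 90: heading 225 -> 135
LT 175: heading 135 -> 310
Final: pos=(3.071,-9.071), heading=310, 1 segment(s) drawn

Start position: (-4, -2)
Final position: (3.071, -9.071)
Distance = 10; >= 1e-6 -> NOT closed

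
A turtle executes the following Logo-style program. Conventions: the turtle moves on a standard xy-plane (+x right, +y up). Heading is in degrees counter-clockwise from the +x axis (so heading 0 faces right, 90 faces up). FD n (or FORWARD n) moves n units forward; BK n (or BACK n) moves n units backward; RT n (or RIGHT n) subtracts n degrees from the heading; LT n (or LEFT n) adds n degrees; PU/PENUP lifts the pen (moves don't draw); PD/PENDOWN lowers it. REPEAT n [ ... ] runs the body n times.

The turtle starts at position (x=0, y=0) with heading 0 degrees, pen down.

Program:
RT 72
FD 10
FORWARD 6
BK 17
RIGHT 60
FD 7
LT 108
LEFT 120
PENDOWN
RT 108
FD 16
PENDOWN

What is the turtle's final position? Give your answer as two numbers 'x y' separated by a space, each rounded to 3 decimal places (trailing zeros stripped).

Answer: 10.657 -7.578

Derivation:
Executing turtle program step by step:
Start: pos=(0,0), heading=0, pen down
RT 72: heading 0 -> 288
FD 10: (0,0) -> (3.09,-9.511) [heading=288, draw]
FD 6: (3.09,-9.511) -> (4.944,-15.217) [heading=288, draw]
BK 17: (4.944,-15.217) -> (-0.309,0.951) [heading=288, draw]
RT 60: heading 288 -> 228
FD 7: (-0.309,0.951) -> (-4.993,-4.251) [heading=228, draw]
LT 108: heading 228 -> 336
LT 120: heading 336 -> 96
PD: pen down
RT 108: heading 96 -> 348
FD 16: (-4.993,-4.251) -> (10.657,-7.578) [heading=348, draw]
PD: pen down
Final: pos=(10.657,-7.578), heading=348, 5 segment(s) drawn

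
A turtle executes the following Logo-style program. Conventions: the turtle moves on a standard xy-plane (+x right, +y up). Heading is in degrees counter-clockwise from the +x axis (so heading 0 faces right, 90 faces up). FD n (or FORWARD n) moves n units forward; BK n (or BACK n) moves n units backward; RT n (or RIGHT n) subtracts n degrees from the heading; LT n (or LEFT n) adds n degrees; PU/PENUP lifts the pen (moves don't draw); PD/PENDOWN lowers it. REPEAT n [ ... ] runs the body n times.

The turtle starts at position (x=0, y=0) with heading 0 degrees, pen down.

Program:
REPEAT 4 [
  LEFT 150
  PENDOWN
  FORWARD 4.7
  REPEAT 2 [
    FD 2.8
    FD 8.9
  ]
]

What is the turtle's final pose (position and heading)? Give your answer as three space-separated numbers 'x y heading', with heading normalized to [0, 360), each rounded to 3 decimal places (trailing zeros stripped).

Answer: -24.335 -6.521 240

Derivation:
Executing turtle program step by step:
Start: pos=(0,0), heading=0, pen down
REPEAT 4 [
  -- iteration 1/4 --
  LT 150: heading 0 -> 150
  PD: pen down
  FD 4.7: (0,0) -> (-4.07,2.35) [heading=150, draw]
  REPEAT 2 [
    -- iteration 1/2 --
    FD 2.8: (-4.07,2.35) -> (-6.495,3.75) [heading=150, draw]
    FD 8.9: (-6.495,3.75) -> (-14.203,8.2) [heading=150, draw]
    -- iteration 2/2 --
    FD 2.8: (-14.203,8.2) -> (-16.628,9.6) [heading=150, draw]
    FD 8.9: (-16.628,9.6) -> (-24.335,14.05) [heading=150, draw]
  ]
  -- iteration 2/4 --
  LT 150: heading 150 -> 300
  PD: pen down
  FD 4.7: (-24.335,14.05) -> (-21.985,9.98) [heading=300, draw]
  REPEAT 2 [
    -- iteration 1/2 --
    FD 2.8: (-21.985,9.98) -> (-20.585,7.555) [heading=300, draw]
    FD 8.9: (-20.585,7.555) -> (-16.135,-0.153) [heading=300, draw]
    -- iteration 2/2 --
    FD 2.8: (-16.135,-0.153) -> (-14.735,-2.578) [heading=300, draw]
    FD 8.9: (-14.735,-2.578) -> (-10.285,-10.285) [heading=300, draw]
  ]
  -- iteration 3/4 --
  LT 150: heading 300 -> 90
  PD: pen down
  FD 4.7: (-10.285,-10.285) -> (-10.285,-5.585) [heading=90, draw]
  REPEAT 2 [
    -- iteration 1/2 --
    FD 2.8: (-10.285,-5.585) -> (-10.285,-2.785) [heading=90, draw]
    FD 8.9: (-10.285,-2.785) -> (-10.285,6.115) [heading=90, draw]
    -- iteration 2/2 --
    FD 2.8: (-10.285,6.115) -> (-10.285,8.915) [heading=90, draw]
    FD 8.9: (-10.285,8.915) -> (-10.285,17.815) [heading=90, draw]
  ]
  -- iteration 4/4 --
  LT 150: heading 90 -> 240
  PD: pen down
  FD 4.7: (-10.285,17.815) -> (-12.635,13.744) [heading=240, draw]
  REPEAT 2 [
    -- iteration 1/2 --
    FD 2.8: (-12.635,13.744) -> (-14.035,11.319) [heading=240, draw]
    FD 8.9: (-14.035,11.319) -> (-18.485,3.612) [heading=240, draw]
    -- iteration 2/2 --
    FD 2.8: (-18.485,3.612) -> (-19.885,1.187) [heading=240, draw]
    FD 8.9: (-19.885,1.187) -> (-24.335,-6.521) [heading=240, draw]
  ]
]
Final: pos=(-24.335,-6.521), heading=240, 20 segment(s) drawn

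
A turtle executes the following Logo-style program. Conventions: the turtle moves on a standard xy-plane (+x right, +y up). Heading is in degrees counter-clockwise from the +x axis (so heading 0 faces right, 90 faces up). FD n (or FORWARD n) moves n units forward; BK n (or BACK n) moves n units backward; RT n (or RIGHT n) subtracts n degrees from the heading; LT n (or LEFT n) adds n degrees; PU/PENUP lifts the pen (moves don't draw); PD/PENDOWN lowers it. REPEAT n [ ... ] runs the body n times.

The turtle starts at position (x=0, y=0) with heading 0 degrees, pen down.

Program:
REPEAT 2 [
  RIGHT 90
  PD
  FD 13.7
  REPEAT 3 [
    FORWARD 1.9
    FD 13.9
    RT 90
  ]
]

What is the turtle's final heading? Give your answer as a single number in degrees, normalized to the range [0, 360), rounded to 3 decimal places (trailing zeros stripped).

Executing turtle program step by step:
Start: pos=(0,0), heading=0, pen down
REPEAT 2 [
  -- iteration 1/2 --
  RT 90: heading 0 -> 270
  PD: pen down
  FD 13.7: (0,0) -> (0,-13.7) [heading=270, draw]
  REPEAT 3 [
    -- iteration 1/3 --
    FD 1.9: (0,-13.7) -> (0,-15.6) [heading=270, draw]
    FD 13.9: (0,-15.6) -> (0,-29.5) [heading=270, draw]
    RT 90: heading 270 -> 180
    -- iteration 2/3 --
    FD 1.9: (0,-29.5) -> (-1.9,-29.5) [heading=180, draw]
    FD 13.9: (-1.9,-29.5) -> (-15.8,-29.5) [heading=180, draw]
    RT 90: heading 180 -> 90
    -- iteration 3/3 --
    FD 1.9: (-15.8,-29.5) -> (-15.8,-27.6) [heading=90, draw]
    FD 13.9: (-15.8,-27.6) -> (-15.8,-13.7) [heading=90, draw]
    RT 90: heading 90 -> 0
  ]
  -- iteration 2/2 --
  RT 90: heading 0 -> 270
  PD: pen down
  FD 13.7: (-15.8,-13.7) -> (-15.8,-27.4) [heading=270, draw]
  REPEAT 3 [
    -- iteration 1/3 --
    FD 1.9: (-15.8,-27.4) -> (-15.8,-29.3) [heading=270, draw]
    FD 13.9: (-15.8,-29.3) -> (-15.8,-43.2) [heading=270, draw]
    RT 90: heading 270 -> 180
    -- iteration 2/3 --
    FD 1.9: (-15.8,-43.2) -> (-17.7,-43.2) [heading=180, draw]
    FD 13.9: (-17.7,-43.2) -> (-31.6,-43.2) [heading=180, draw]
    RT 90: heading 180 -> 90
    -- iteration 3/3 --
    FD 1.9: (-31.6,-43.2) -> (-31.6,-41.3) [heading=90, draw]
    FD 13.9: (-31.6,-41.3) -> (-31.6,-27.4) [heading=90, draw]
    RT 90: heading 90 -> 0
  ]
]
Final: pos=(-31.6,-27.4), heading=0, 14 segment(s) drawn

Answer: 0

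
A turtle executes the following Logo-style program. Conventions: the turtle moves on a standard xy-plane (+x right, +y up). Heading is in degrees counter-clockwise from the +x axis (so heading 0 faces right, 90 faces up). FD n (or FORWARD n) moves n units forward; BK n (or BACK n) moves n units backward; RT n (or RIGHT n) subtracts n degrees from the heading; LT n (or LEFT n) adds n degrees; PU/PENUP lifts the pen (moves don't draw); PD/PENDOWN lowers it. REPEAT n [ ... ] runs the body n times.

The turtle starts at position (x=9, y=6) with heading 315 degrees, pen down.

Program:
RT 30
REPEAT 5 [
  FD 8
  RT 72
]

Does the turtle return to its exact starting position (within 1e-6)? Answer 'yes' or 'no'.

Executing turtle program step by step:
Start: pos=(9,6), heading=315, pen down
RT 30: heading 315 -> 285
REPEAT 5 [
  -- iteration 1/5 --
  FD 8: (9,6) -> (11.071,-1.727) [heading=285, draw]
  RT 72: heading 285 -> 213
  -- iteration 2/5 --
  FD 8: (11.071,-1.727) -> (4.361,-6.085) [heading=213, draw]
  RT 72: heading 213 -> 141
  -- iteration 3/5 --
  FD 8: (4.361,-6.085) -> (-1.856,-1.05) [heading=141, draw]
  RT 72: heading 141 -> 69
  -- iteration 4/5 --
  FD 8: (-1.856,-1.05) -> (1.011,6.419) [heading=69, draw]
  RT 72: heading 69 -> 357
  -- iteration 5/5 --
  FD 8: (1.011,6.419) -> (9,6) [heading=357, draw]
  RT 72: heading 357 -> 285
]
Final: pos=(9,6), heading=285, 5 segment(s) drawn

Start position: (9, 6)
Final position: (9, 6)
Distance = 0; < 1e-6 -> CLOSED

Answer: yes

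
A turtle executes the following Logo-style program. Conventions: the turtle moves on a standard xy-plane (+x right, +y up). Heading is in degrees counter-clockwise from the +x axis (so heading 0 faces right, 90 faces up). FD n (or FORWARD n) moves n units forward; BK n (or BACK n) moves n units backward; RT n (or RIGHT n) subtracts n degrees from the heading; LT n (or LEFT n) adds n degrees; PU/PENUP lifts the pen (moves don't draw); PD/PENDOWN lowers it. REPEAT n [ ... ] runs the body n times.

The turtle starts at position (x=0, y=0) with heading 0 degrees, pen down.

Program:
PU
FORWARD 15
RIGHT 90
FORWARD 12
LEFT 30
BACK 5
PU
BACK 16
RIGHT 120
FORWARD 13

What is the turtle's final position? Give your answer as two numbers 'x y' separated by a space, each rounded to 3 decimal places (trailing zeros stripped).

Executing turtle program step by step:
Start: pos=(0,0), heading=0, pen down
PU: pen up
FD 15: (0,0) -> (15,0) [heading=0, move]
RT 90: heading 0 -> 270
FD 12: (15,0) -> (15,-12) [heading=270, move]
LT 30: heading 270 -> 300
BK 5: (15,-12) -> (12.5,-7.67) [heading=300, move]
PU: pen up
BK 16: (12.5,-7.67) -> (4.5,6.187) [heading=300, move]
RT 120: heading 300 -> 180
FD 13: (4.5,6.187) -> (-8.5,6.187) [heading=180, move]
Final: pos=(-8.5,6.187), heading=180, 0 segment(s) drawn

Answer: -8.5 6.187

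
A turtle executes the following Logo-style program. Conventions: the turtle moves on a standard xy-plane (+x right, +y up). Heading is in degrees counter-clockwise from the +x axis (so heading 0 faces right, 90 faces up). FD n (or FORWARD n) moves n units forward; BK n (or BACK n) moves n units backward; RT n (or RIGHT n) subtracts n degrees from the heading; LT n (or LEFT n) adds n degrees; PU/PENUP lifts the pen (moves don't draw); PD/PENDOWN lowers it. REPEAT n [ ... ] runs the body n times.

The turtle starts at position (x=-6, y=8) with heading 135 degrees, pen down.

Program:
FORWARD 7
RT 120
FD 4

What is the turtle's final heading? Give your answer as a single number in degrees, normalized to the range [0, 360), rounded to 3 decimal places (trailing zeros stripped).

Executing turtle program step by step:
Start: pos=(-6,8), heading=135, pen down
FD 7: (-6,8) -> (-10.95,12.95) [heading=135, draw]
RT 120: heading 135 -> 15
FD 4: (-10.95,12.95) -> (-7.086,13.985) [heading=15, draw]
Final: pos=(-7.086,13.985), heading=15, 2 segment(s) drawn

Answer: 15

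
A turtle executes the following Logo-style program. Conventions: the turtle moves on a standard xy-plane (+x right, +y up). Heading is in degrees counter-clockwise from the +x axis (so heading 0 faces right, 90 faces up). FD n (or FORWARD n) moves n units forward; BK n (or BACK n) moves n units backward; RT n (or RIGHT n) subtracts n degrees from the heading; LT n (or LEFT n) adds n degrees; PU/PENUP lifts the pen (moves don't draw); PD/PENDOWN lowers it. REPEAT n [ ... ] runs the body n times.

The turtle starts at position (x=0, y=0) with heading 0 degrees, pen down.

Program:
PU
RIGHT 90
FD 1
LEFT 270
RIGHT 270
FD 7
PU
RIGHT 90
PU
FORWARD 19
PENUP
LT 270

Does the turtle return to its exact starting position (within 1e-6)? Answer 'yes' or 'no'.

Executing turtle program step by step:
Start: pos=(0,0), heading=0, pen down
PU: pen up
RT 90: heading 0 -> 270
FD 1: (0,0) -> (0,-1) [heading=270, move]
LT 270: heading 270 -> 180
RT 270: heading 180 -> 270
FD 7: (0,-1) -> (0,-8) [heading=270, move]
PU: pen up
RT 90: heading 270 -> 180
PU: pen up
FD 19: (0,-8) -> (-19,-8) [heading=180, move]
PU: pen up
LT 270: heading 180 -> 90
Final: pos=(-19,-8), heading=90, 0 segment(s) drawn

Start position: (0, 0)
Final position: (-19, -8)
Distance = 20.616; >= 1e-6 -> NOT closed

Answer: no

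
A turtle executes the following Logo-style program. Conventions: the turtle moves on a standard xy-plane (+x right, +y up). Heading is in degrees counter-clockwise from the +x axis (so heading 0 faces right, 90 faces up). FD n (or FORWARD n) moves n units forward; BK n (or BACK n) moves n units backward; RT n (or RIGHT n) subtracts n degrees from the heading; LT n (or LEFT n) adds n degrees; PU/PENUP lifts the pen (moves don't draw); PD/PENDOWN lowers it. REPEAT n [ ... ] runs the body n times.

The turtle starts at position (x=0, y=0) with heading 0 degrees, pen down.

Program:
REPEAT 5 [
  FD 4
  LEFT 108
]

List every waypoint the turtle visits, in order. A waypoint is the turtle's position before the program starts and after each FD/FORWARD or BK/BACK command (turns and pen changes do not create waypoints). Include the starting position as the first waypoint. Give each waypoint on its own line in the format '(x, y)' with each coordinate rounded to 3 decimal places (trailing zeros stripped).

Answer: (0, 0)
(4, 0)
(2.764, 3.804)
(-0.472, 1.453)
(2.764, -0.898)
(4, 2.906)

Derivation:
Executing turtle program step by step:
Start: pos=(0,0), heading=0, pen down
REPEAT 5 [
  -- iteration 1/5 --
  FD 4: (0,0) -> (4,0) [heading=0, draw]
  LT 108: heading 0 -> 108
  -- iteration 2/5 --
  FD 4: (4,0) -> (2.764,3.804) [heading=108, draw]
  LT 108: heading 108 -> 216
  -- iteration 3/5 --
  FD 4: (2.764,3.804) -> (-0.472,1.453) [heading=216, draw]
  LT 108: heading 216 -> 324
  -- iteration 4/5 --
  FD 4: (-0.472,1.453) -> (2.764,-0.898) [heading=324, draw]
  LT 108: heading 324 -> 72
  -- iteration 5/5 --
  FD 4: (2.764,-0.898) -> (4,2.906) [heading=72, draw]
  LT 108: heading 72 -> 180
]
Final: pos=(4,2.906), heading=180, 5 segment(s) drawn
Waypoints (6 total):
(0, 0)
(4, 0)
(2.764, 3.804)
(-0.472, 1.453)
(2.764, -0.898)
(4, 2.906)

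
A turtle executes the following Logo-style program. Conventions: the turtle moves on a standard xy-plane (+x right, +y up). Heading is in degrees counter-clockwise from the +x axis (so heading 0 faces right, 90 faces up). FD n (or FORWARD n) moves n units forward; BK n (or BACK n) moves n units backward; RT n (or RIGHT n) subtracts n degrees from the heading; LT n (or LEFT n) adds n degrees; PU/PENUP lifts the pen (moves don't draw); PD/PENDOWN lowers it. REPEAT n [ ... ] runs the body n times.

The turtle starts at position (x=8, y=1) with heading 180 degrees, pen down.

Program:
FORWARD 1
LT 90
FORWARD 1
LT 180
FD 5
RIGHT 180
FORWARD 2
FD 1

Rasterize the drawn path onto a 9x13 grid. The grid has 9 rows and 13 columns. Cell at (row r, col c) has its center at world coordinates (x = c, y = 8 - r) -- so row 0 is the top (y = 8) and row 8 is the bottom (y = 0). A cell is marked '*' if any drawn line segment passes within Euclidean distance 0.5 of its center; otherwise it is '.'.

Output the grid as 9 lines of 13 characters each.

Answer: .............
.............
.............
.......*.....
.......*.....
.......*.....
.......*.....
.......**....
.......*.....

Derivation:
Segment 0: (8,1) -> (7,1)
Segment 1: (7,1) -> (7,0)
Segment 2: (7,0) -> (7,5)
Segment 3: (7,5) -> (7,3)
Segment 4: (7,3) -> (7,2)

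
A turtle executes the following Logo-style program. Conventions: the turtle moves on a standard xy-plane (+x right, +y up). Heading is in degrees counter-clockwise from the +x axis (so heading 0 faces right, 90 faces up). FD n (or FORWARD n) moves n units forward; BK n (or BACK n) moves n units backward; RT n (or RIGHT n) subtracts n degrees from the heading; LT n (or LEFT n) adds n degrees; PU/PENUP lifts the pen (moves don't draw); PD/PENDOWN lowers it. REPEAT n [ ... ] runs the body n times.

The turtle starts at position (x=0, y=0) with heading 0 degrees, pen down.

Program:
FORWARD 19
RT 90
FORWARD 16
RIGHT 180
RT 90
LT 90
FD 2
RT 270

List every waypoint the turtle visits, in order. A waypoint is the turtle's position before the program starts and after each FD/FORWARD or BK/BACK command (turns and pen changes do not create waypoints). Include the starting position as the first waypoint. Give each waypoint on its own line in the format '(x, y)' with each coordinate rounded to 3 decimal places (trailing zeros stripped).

Answer: (0, 0)
(19, 0)
(19, -16)
(19, -14)

Derivation:
Executing turtle program step by step:
Start: pos=(0,0), heading=0, pen down
FD 19: (0,0) -> (19,0) [heading=0, draw]
RT 90: heading 0 -> 270
FD 16: (19,0) -> (19,-16) [heading=270, draw]
RT 180: heading 270 -> 90
RT 90: heading 90 -> 0
LT 90: heading 0 -> 90
FD 2: (19,-16) -> (19,-14) [heading=90, draw]
RT 270: heading 90 -> 180
Final: pos=(19,-14), heading=180, 3 segment(s) drawn
Waypoints (4 total):
(0, 0)
(19, 0)
(19, -16)
(19, -14)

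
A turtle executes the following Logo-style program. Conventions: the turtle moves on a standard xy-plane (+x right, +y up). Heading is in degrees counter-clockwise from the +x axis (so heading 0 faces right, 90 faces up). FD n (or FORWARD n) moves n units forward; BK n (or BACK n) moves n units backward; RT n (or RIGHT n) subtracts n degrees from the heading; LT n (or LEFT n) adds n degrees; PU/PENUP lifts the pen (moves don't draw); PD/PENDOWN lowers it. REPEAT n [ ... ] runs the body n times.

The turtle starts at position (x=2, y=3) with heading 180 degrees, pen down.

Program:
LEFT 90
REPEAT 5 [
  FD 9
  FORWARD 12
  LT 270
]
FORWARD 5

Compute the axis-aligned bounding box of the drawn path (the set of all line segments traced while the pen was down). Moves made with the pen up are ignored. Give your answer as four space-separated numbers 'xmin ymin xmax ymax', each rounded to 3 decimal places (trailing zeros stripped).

Executing turtle program step by step:
Start: pos=(2,3), heading=180, pen down
LT 90: heading 180 -> 270
REPEAT 5 [
  -- iteration 1/5 --
  FD 9: (2,3) -> (2,-6) [heading=270, draw]
  FD 12: (2,-6) -> (2,-18) [heading=270, draw]
  LT 270: heading 270 -> 180
  -- iteration 2/5 --
  FD 9: (2,-18) -> (-7,-18) [heading=180, draw]
  FD 12: (-7,-18) -> (-19,-18) [heading=180, draw]
  LT 270: heading 180 -> 90
  -- iteration 3/5 --
  FD 9: (-19,-18) -> (-19,-9) [heading=90, draw]
  FD 12: (-19,-9) -> (-19,3) [heading=90, draw]
  LT 270: heading 90 -> 0
  -- iteration 4/5 --
  FD 9: (-19,3) -> (-10,3) [heading=0, draw]
  FD 12: (-10,3) -> (2,3) [heading=0, draw]
  LT 270: heading 0 -> 270
  -- iteration 5/5 --
  FD 9: (2,3) -> (2,-6) [heading=270, draw]
  FD 12: (2,-6) -> (2,-18) [heading=270, draw]
  LT 270: heading 270 -> 180
]
FD 5: (2,-18) -> (-3,-18) [heading=180, draw]
Final: pos=(-3,-18), heading=180, 11 segment(s) drawn

Segment endpoints: x in {-19, -19, -19, -10, -7, -3, 2, 2, 2, 2, 2, 2}, y in {-18, -18, -18, -18, -9, -6, -6, 3, 3, 3, 3}
xmin=-19, ymin=-18, xmax=2, ymax=3

Answer: -19 -18 2 3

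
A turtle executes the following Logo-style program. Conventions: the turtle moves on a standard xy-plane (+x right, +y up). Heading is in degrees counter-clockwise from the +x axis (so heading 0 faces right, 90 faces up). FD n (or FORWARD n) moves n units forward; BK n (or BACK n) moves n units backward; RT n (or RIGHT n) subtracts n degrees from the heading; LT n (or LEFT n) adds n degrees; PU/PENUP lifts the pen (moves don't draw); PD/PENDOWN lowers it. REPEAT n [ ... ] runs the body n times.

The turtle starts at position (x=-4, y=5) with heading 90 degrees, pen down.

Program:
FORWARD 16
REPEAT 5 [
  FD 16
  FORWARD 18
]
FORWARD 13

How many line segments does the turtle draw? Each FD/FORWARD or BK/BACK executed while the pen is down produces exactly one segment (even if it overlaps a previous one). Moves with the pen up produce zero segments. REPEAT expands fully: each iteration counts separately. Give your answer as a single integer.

Answer: 12

Derivation:
Executing turtle program step by step:
Start: pos=(-4,5), heading=90, pen down
FD 16: (-4,5) -> (-4,21) [heading=90, draw]
REPEAT 5 [
  -- iteration 1/5 --
  FD 16: (-4,21) -> (-4,37) [heading=90, draw]
  FD 18: (-4,37) -> (-4,55) [heading=90, draw]
  -- iteration 2/5 --
  FD 16: (-4,55) -> (-4,71) [heading=90, draw]
  FD 18: (-4,71) -> (-4,89) [heading=90, draw]
  -- iteration 3/5 --
  FD 16: (-4,89) -> (-4,105) [heading=90, draw]
  FD 18: (-4,105) -> (-4,123) [heading=90, draw]
  -- iteration 4/5 --
  FD 16: (-4,123) -> (-4,139) [heading=90, draw]
  FD 18: (-4,139) -> (-4,157) [heading=90, draw]
  -- iteration 5/5 --
  FD 16: (-4,157) -> (-4,173) [heading=90, draw]
  FD 18: (-4,173) -> (-4,191) [heading=90, draw]
]
FD 13: (-4,191) -> (-4,204) [heading=90, draw]
Final: pos=(-4,204), heading=90, 12 segment(s) drawn
Segments drawn: 12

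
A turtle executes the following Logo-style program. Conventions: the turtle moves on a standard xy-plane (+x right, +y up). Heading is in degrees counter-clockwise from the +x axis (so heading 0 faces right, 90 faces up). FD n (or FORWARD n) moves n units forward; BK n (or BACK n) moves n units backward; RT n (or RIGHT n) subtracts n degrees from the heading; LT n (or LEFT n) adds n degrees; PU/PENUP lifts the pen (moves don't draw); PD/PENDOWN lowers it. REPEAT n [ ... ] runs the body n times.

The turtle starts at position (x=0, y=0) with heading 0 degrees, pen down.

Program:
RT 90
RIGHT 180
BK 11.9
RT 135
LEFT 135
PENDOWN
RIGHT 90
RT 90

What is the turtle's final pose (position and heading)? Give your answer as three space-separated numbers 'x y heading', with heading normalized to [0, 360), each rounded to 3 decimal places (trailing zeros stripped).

Executing turtle program step by step:
Start: pos=(0,0), heading=0, pen down
RT 90: heading 0 -> 270
RT 180: heading 270 -> 90
BK 11.9: (0,0) -> (0,-11.9) [heading=90, draw]
RT 135: heading 90 -> 315
LT 135: heading 315 -> 90
PD: pen down
RT 90: heading 90 -> 0
RT 90: heading 0 -> 270
Final: pos=(0,-11.9), heading=270, 1 segment(s) drawn

Answer: 0 -11.9 270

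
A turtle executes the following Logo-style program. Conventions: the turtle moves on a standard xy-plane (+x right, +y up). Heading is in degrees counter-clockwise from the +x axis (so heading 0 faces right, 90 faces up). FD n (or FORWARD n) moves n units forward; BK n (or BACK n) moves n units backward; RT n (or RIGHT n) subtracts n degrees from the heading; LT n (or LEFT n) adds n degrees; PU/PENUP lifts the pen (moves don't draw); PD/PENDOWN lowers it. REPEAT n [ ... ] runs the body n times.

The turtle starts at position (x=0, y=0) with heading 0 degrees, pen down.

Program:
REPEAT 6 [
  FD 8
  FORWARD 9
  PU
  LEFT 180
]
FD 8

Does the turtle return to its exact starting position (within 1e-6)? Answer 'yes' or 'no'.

Answer: no

Derivation:
Executing turtle program step by step:
Start: pos=(0,0), heading=0, pen down
REPEAT 6 [
  -- iteration 1/6 --
  FD 8: (0,0) -> (8,0) [heading=0, draw]
  FD 9: (8,0) -> (17,0) [heading=0, draw]
  PU: pen up
  LT 180: heading 0 -> 180
  -- iteration 2/6 --
  FD 8: (17,0) -> (9,0) [heading=180, move]
  FD 9: (9,0) -> (0,0) [heading=180, move]
  PU: pen up
  LT 180: heading 180 -> 0
  -- iteration 3/6 --
  FD 8: (0,0) -> (8,0) [heading=0, move]
  FD 9: (8,0) -> (17,0) [heading=0, move]
  PU: pen up
  LT 180: heading 0 -> 180
  -- iteration 4/6 --
  FD 8: (17,0) -> (9,0) [heading=180, move]
  FD 9: (9,0) -> (0,0) [heading=180, move]
  PU: pen up
  LT 180: heading 180 -> 0
  -- iteration 5/6 --
  FD 8: (0,0) -> (8,0) [heading=0, move]
  FD 9: (8,0) -> (17,0) [heading=0, move]
  PU: pen up
  LT 180: heading 0 -> 180
  -- iteration 6/6 --
  FD 8: (17,0) -> (9,0) [heading=180, move]
  FD 9: (9,0) -> (0,0) [heading=180, move]
  PU: pen up
  LT 180: heading 180 -> 0
]
FD 8: (0,0) -> (8,0) [heading=0, move]
Final: pos=(8,0), heading=0, 2 segment(s) drawn

Start position: (0, 0)
Final position: (8, 0)
Distance = 8; >= 1e-6 -> NOT closed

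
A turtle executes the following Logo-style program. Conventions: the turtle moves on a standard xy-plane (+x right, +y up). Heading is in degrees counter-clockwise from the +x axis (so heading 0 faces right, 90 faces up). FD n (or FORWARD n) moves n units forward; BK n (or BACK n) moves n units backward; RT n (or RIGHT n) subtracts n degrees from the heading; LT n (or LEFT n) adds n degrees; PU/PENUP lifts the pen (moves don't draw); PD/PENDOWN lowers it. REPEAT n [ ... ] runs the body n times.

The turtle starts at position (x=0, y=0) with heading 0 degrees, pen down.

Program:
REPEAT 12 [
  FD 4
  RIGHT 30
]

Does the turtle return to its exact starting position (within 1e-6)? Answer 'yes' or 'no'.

Answer: yes

Derivation:
Executing turtle program step by step:
Start: pos=(0,0), heading=0, pen down
REPEAT 12 [
  -- iteration 1/12 --
  FD 4: (0,0) -> (4,0) [heading=0, draw]
  RT 30: heading 0 -> 330
  -- iteration 2/12 --
  FD 4: (4,0) -> (7.464,-2) [heading=330, draw]
  RT 30: heading 330 -> 300
  -- iteration 3/12 --
  FD 4: (7.464,-2) -> (9.464,-5.464) [heading=300, draw]
  RT 30: heading 300 -> 270
  -- iteration 4/12 --
  FD 4: (9.464,-5.464) -> (9.464,-9.464) [heading=270, draw]
  RT 30: heading 270 -> 240
  -- iteration 5/12 --
  FD 4: (9.464,-9.464) -> (7.464,-12.928) [heading=240, draw]
  RT 30: heading 240 -> 210
  -- iteration 6/12 --
  FD 4: (7.464,-12.928) -> (4,-14.928) [heading=210, draw]
  RT 30: heading 210 -> 180
  -- iteration 7/12 --
  FD 4: (4,-14.928) -> (0,-14.928) [heading=180, draw]
  RT 30: heading 180 -> 150
  -- iteration 8/12 --
  FD 4: (0,-14.928) -> (-3.464,-12.928) [heading=150, draw]
  RT 30: heading 150 -> 120
  -- iteration 9/12 --
  FD 4: (-3.464,-12.928) -> (-5.464,-9.464) [heading=120, draw]
  RT 30: heading 120 -> 90
  -- iteration 10/12 --
  FD 4: (-5.464,-9.464) -> (-5.464,-5.464) [heading=90, draw]
  RT 30: heading 90 -> 60
  -- iteration 11/12 --
  FD 4: (-5.464,-5.464) -> (-3.464,-2) [heading=60, draw]
  RT 30: heading 60 -> 30
  -- iteration 12/12 --
  FD 4: (-3.464,-2) -> (0,0) [heading=30, draw]
  RT 30: heading 30 -> 0
]
Final: pos=(0,0), heading=0, 12 segment(s) drawn

Start position: (0, 0)
Final position: (0, 0)
Distance = 0; < 1e-6 -> CLOSED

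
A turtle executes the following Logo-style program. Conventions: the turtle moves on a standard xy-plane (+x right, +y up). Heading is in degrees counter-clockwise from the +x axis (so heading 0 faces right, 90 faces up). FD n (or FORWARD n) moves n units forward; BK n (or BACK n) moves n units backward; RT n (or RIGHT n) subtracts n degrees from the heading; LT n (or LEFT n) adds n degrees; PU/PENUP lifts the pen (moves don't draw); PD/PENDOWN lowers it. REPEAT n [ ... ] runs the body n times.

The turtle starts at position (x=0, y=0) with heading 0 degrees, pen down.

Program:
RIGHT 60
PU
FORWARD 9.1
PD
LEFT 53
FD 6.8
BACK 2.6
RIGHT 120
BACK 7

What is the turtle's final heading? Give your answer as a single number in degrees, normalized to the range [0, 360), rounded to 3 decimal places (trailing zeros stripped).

Answer: 233

Derivation:
Executing turtle program step by step:
Start: pos=(0,0), heading=0, pen down
RT 60: heading 0 -> 300
PU: pen up
FD 9.1: (0,0) -> (4.55,-7.881) [heading=300, move]
PD: pen down
LT 53: heading 300 -> 353
FD 6.8: (4.55,-7.881) -> (11.299,-8.71) [heading=353, draw]
BK 2.6: (11.299,-8.71) -> (8.719,-8.393) [heading=353, draw]
RT 120: heading 353 -> 233
BK 7: (8.719,-8.393) -> (12.931,-2.802) [heading=233, draw]
Final: pos=(12.931,-2.802), heading=233, 3 segment(s) drawn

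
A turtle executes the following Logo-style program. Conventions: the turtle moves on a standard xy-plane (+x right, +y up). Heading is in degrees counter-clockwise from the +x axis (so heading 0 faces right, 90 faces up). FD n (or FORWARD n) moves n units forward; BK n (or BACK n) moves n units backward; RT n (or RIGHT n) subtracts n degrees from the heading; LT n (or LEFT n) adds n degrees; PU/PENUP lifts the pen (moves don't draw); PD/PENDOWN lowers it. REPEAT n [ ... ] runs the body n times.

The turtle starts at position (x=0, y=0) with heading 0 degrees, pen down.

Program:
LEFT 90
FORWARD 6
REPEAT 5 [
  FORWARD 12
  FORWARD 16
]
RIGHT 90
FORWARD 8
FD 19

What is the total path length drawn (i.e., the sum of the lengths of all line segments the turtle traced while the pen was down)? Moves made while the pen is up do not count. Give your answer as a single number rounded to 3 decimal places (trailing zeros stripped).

Answer: 173

Derivation:
Executing turtle program step by step:
Start: pos=(0,0), heading=0, pen down
LT 90: heading 0 -> 90
FD 6: (0,0) -> (0,6) [heading=90, draw]
REPEAT 5 [
  -- iteration 1/5 --
  FD 12: (0,6) -> (0,18) [heading=90, draw]
  FD 16: (0,18) -> (0,34) [heading=90, draw]
  -- iteration 2/5 --
  FD 12: (0,34) -> (0,46) [heading=90, draw]
  FD 16: (0,46) -> (0,62) [heading=90, draw]
  -- iteration 3/5 --
  FD 12: (0,62) -> (0,74) [heading=90, draw]
  FD 16: (0,74) -> (0,90) [heading=90, draw]
  -- iteration 4/5 --
  FD 12: (0,90) -> (0,102) [heading=90, draw]
  FD 16: (0,102) -> (0,118) [heading=90, draw]
  -- iteration 5/5 --
  FD 12: (0,118) -> (0,130) [heading=90, draw]
  FD 16: (0,130) -> (0,146) [heading=90, draw]
]
RT 90: heading 90 -> 0
FD 8: (0,146) -> (8,146) [heading=0, draw]
FD 19: (8,146) -> (27,146) [heading=0, draw]
Final: pos=(27,146), heading=0, 13 segment(s) drawn

Segment lengths:
  seg 1: (0,0) -> (0,6), length = 6
  seg 2: (0,6) -> (0,18), length = 12
  seg 3: (0,18) -> (0,34), length = 16
  seg 4: (0,34) -> (0,46), length = 12
  seg 5: (0,46) -> (0,62), length = 16
  seg 6: (0,62) -> (0,74), length = 12
  seg 7: (0,74) -> (0,90), length = 16
  seg 8: (0,90) -> (0,102), length = 12
  seg 9: (0,102) -> (0,118), length = 16
  seg 10: (0,118) -> (0,130), length = 12
  seg 11: (0,130) -> (0,146), length = 16
  seg 12: (0,146) -> (8,146), length = 8
  seg 13: (8,146) -> (27,146), length = 19
Total = 173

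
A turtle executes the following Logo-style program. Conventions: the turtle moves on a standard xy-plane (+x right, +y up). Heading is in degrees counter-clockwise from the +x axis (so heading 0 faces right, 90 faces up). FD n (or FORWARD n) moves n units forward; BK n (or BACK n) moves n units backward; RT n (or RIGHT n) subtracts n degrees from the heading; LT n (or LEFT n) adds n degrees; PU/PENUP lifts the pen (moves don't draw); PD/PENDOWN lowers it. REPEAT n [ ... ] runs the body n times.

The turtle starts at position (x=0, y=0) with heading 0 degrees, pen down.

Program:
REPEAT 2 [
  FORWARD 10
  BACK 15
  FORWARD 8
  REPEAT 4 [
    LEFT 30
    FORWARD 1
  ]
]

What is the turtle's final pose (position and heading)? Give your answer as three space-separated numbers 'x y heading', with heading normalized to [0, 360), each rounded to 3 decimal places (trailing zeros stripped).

Answer: -0.866 4.964 240

Derivation:
Executing turtle program step by step:
Start: pos=(0,0), heading=0, pen down
REPEAT 2 [
  -- iteration 1/2 --
  FD 10: (0,0) -> (10,0) [heading=0, draw]
  BK 15: (10,0) -> (-5,0) [heading=0, draw]
  FD 8: (-5,0) -> (3,0) [heading=0, draw]
  REPEAT 4 [
    -- iteration 1/4 --
    LT 30: heading 0 -> 30
    FD 1: (3,0) -> (3.866,0.5) [heading=30, draw]
    -- iteration 2/4 --
    LT 30: heading 30 -> 60
    FD 1: (3.866,0.5) -> (4.366,1.366) [heading=60, draw]
    -- iteration 3/4 --
    LT 30: heading 60 -> 90
    FD 1: (4.366,1.366) -> (4.366,2.366) [heading=90, draw]
    -- iteration 4/4 --
    LT 30: heading 90 -> 120
    FD 1: (4.366,2.366) -> (3.866,3.232) [heading=120, draw]
  ]
  -- iteration 2/2 --
  FD 10: (3.866,3.232) -> (-1.134,11.892) [heading=120, draw]
  BK 15: (-1.134,11.892) -> (6.366,-1.098) [heading=120, draw]
  FD 8: (6.366,-1.098) -> (2.366,5.83) [heading=120, draw]
  REPEAT 4 [
    -- iteration 1/4 --
    LT 30: heading 120 -> 150
    FD 1: (2.366,5.83) -> (1.5,6.33) [heading=150, draw]
    -- iteration 2/4 --
    LT 30: heading 150 -> 180
    FD 1: (1.5,6.33) -> (0.5,6.33) [heading=180, draw]
    -- iteration 3/4 --
    LT 30: heading 180 -> 210
    FD 1: (0.5,6.33) -> (-0.366,5.83) [heading=210, draw]
    -- iteration 4/4 --
    LT 30: heading 210 -> 240
    FD 1: (-0.366,5.83) -> (-0.866,4.964) [heading=240, draw]
  ]
]
Final: pos=(-0.866,4.964), heading=240, 14 segment(s) drawn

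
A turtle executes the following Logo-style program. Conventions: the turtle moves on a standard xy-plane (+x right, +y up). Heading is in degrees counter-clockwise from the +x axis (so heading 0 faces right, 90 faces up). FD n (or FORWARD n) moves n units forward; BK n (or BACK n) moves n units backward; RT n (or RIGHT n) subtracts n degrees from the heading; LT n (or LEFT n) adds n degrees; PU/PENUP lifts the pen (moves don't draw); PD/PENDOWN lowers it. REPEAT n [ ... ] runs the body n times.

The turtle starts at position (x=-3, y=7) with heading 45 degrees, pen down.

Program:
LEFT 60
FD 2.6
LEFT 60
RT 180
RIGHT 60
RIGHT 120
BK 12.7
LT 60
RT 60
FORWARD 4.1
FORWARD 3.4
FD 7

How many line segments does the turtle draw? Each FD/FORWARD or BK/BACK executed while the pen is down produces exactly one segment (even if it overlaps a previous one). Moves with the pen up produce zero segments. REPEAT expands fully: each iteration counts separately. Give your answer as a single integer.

Answer: 5

Derivation:
Executing turtle program step by step:
Start: pos=(-3,7), heading=45, pen down
LT 60: heading 45 -> 105
FD 2.6: (-3,7) -> (-3.673,9.511) [heading=105, draw]
LT 60: heading 105 -> 165
RT 180: heading 165 -> 345
RT 60: heading 345 -> 285
RT 120: heading 285 -> 165
BK 12.7: (-3.673,9.511) -> (8.594,6.224) [heading=165, draw]
LT 60: heading 165 -> 225
RT 60: heading 225 -> 165
FD 4.1: (8.594,6.224) -> (4.634,7.286) [heading=165, draw]
FD 3.4: (4.634,7.286) -> (1.35,8.166) [heading=165, draw]
FD 7: (1.35,8.166) -> (-5.412,9.977) [heading=165, draw]
Final: pos=(-5.412,9.977), heading=165, 5 segment(s) drawn
Segments drawn: 5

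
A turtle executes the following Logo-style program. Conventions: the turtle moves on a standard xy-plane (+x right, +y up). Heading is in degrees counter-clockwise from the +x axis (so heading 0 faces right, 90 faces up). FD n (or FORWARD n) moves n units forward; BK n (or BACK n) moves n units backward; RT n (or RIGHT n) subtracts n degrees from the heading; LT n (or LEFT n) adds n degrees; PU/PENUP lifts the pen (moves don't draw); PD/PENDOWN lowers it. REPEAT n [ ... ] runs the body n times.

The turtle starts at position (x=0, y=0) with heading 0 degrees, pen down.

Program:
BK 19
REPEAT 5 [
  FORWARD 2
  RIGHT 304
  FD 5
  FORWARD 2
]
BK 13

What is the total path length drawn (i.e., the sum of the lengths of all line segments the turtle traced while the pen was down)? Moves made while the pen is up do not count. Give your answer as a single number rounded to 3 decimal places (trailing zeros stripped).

Answer: 77

Derivation:
Executing turtle program step by step:
Start: pos=(0,0), heading=0, pen down
BK 19: (0,0) -> (-19,0) [heading=0, draw]
REPEAT 5 [
  -- iteration 1/5 --
  FD 2: (-19,0) -> (-17,0) [heading=0, draw]
  RT 304: heading 0 -> 56
  FD 5: (-17,0) -> (-14.204,4.145) [heading=56, draw]
  FD 2: (-14.204,4.145) -> (-13.086,5.803) [heading=56, draw]
  -- iteration 2/5 --
  FD 2: (-13.086,5.803) -> (-11.967,7.461) [heading=56, draw]
  RT 304: heading 56 -> 112
  FD 5: (-11.967,7.461) -> (-13.84,12.097) [heading=112, draw]
  FD 2: (-13.84,12.097) -> (-14.59,13.952) [heading=112, draw]
  -- iteration 3/5 --
  FD 2: (-14.59,13.952) -> (-15.339,15.806) [heading=112, draw]
  RT 304: heading 112 -> 168
  FD 5: (-15.339,15.806) -> (-20.229,16.846) [heading=168, draw]
  FD 2: (-20.229,16.846) -> (-22.186,17.261) [heading=168, draw]
  -- iteration 4/5 --
  FD 2: (-22.186,17.261) -> (-24.142,17.677) [heading=168, draw]
  RT 304: heading 168 -> 224
  FD 5: (-24.142,17.677) -> (-27.739,14.204) [heading=224, draw]
  FD 2: (-27.739,14.204) -> (-29.177,12.815) [heading=224, draw]
  -- iteration 5/5 --
  FD 2: (-29.177,12.815) -> (-30.616,11.425) [heading=224, draw]
  RT 304: heading 224 -> 280
  FD 5: (-30.616,11.425) -> (-29.748,6.501) [heading=280, draw]
  FD 2: (-29.748,6.501) -> (-29.401,4.532) [heading=280, draw]
]
BK 13: (-29.401,4.532) -> (-31.658,17.334) [heading=280, draw]
Final: pos=(-31.658,17.334), heading=280, 17 segment(s) drawn

Segment lengths:
  seg 1: (0,0) -> (-19,0), length = 19
  seg 2: (-19,0) -> (-17,0), length = 2
  seg 3: (-17,0) -> (-14.204,4.145), length = 5
  seg 4: (-14.204,4.145) -> (-13.086,5.803), length = 2
  seg 5: (-13.086,5.803) -> (-11.967,7.461), length = 2
  seg 6: (-11.967,7.461) -> (-13.84,12.097), length = 5
  seg 7: (-13.84,12.097) -> (-14.59,13.952), length = 2
  seg 8: (-14.59,13.952) -> (-15.339,15.806), length = 2
  seg 9: (-15.339,15.806) -> (-20.229,16.846), length = 5
  seg 10: (-20.229,16.846) -> (-22.186,17.261), length = 2
  seg 11: (-22.186,17.261) -> (-24.142,17.677), length = 2
  seg 12: (-24.142,17.677) -> (-27.739,14.204), length = 5
  seg 13: (-27.739,14.204) -> (-29.177,12.815), length = 2
  seg 14: (-29.177,12.815) -> (-30.616,11.425), length = 2
  seg 15: (-30.616,11.425) -> (-29.748,6.501), length = 5
  seg 16: (-29.748,6.501) -> (-29.401,4.532), length = 2
  seg 17: (-29.401,4.532) -> (-31.658,17.334), length = 13
Total = 77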